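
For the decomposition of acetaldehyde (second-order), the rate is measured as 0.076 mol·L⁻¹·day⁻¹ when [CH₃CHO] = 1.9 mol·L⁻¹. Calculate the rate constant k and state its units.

0.02105 (mol·L⁻¹)⁻¹·day⁻¹

Step 1: rate = k[CH₃CHO]^2, so k = rate / [CH₃CHO]^2.
Step 2: k = 0.076 / (1.9)^2 = 0.076 / 3.61.
Step 3: k = 0.02105 (mol·L⁻¹)⁻¹·day⁻¹.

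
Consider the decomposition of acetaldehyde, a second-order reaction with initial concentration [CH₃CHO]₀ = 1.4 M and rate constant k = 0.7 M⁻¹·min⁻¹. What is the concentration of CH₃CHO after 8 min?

0.1584 M

Step 1: For a second-order reaction: 1/[CH₃CHO] = 1/[CH₃CHO]₀ + kt
Step 2: 1/[CH₃CHO] = 1/1.4 + 0.7 × 8
Step 3: 1/[CH₃CHO] = 0.7143 + 5.6 = 6.314
Step 4: [CH₃CHO] = 1/6.314 = 0.1584 M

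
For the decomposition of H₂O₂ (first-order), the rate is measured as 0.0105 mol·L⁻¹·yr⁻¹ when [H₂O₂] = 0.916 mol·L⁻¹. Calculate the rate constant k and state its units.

0.01146 yr⁻¹

Step 1: rate = k[H₂O₂]^1, so k = rate / [H₂O₂]^1.
Step 2: k = 0.0105 / (0.916)^1 = 0.0105 / 0.916.
Step 3: k = 0.01146 yr⁻¹.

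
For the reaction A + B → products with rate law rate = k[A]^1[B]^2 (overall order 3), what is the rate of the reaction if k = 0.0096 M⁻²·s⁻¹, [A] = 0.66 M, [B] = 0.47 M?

0.0014 M/s

Step 1: The rate law is rate = k[A]^1[B]^2, overall order = 1+2 = 3
Step 2: Substitute values: rate = 0.0096 × (0.66)^1 × (0.47)^2
Step 3: rate = 0.0096 × 0.66 × 0.2209 = 0.00139962 M/s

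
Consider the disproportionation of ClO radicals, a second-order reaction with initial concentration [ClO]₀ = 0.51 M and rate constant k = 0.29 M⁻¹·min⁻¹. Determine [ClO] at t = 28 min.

0.0992 M

Step 1: For a second-order reaction: 1/[ClO] = 1/[ClO]₀ + kt
Step 2: 1/[ClO] = 1/0.51 + 0.29 × 28
Step 3: 1/[ClO] = 1.961 + 8.12 = 10.08
Step 4: [ClO] = 1/10.08 = 0.0992 M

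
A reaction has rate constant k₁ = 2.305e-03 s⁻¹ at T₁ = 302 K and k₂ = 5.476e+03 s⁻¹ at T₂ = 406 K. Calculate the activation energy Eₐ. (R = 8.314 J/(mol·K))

143.9 kJ/mol

Step 1: Use the two-temperature Arrhenius form: ln(k₂/k₁) = -Eₐ/R × (1/T₂ - 1/T₁)
Step 2: ln(k₂/k₁) = ln(5.476e+03/2.305e-03) = ln(2.3757e+06) = 14.6808
Step 3: 1/T₂ - 1/T₁ = 1/406 - 1/302 = -8.482041e-04 K⁻¹
Step 4: Eₐ = -R × ln(k₂/k₁) / (1/T₂ - 1/T₁) = -8.314 × 14.6808 / -8.482041e-04
Step 5: Eₐ = 1.4390e+05 J/mol = 143.9 kJ/mol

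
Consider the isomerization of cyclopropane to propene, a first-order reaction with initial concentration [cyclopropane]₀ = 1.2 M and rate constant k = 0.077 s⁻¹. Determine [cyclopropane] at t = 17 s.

0.3241 M

Step 1: For a first-order reaction: [cyclopropane] = [cyclopropane]₀ × e^(-kt)
Step 2: [cyclopropane] = 1.2 × e^(-0.077 × 17)
Step 3: [cyclopropane] = 1.2 × e^(-1.309)
Step 4: [cyclopropane] = 1.2 × 0.27009 = 0.3241 M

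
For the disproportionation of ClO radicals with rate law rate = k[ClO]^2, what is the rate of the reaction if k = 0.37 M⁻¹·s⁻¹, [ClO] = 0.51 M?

0.09624 M/s

Step 1: Identify the rate law: rate = k[ClO]^2
Step 2: Substitute values: rate = 0.37 × (0.51)^2
Step 3: Calculate: rate = 0.37 × 0.2601 = 0.096237 M/s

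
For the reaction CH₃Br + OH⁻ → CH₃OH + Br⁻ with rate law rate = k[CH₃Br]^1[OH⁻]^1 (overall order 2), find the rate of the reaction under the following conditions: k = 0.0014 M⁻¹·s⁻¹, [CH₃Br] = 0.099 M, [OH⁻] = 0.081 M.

1.123e-05 M/s

Step 1: The rate law is rate = k[CH₃Br]^1[OH⁻]^1, overall order = 1+1 = 2
Step 2: Substitute values: rate = 0.0014 × (0.099)^1 × (0.081)^1
Step 3: rate = 0.0014 × 0.099 × 0.081 = 1.12266e-05 M/s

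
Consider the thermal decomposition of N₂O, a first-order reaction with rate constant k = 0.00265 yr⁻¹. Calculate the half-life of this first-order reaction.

261.6 yr

Step 1: For a first-order reaction, t₁/₂ = ln(2)/k
Step 2: t₁/₂ = ln(2)/0.00265
Step 3: t₁/₂ = 0.6931/0.00265 = 261.6 yr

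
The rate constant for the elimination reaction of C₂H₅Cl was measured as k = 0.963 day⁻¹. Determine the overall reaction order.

first order (1)

Step 1: The units of k for an nth-order reaction are (concentration)^(1-n)·(time)⁻¹.
Step 2: Here k has units day⁻¹, so the concentration exponent is 0.
Step 3: 1 - n = 0 ⇒ n = 1. The reaction is first order.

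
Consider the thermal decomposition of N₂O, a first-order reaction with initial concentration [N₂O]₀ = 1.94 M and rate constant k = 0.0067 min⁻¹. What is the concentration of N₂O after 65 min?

1.255 M

Step 1: For a first-order reaction: [N₂O] = [N₂O]₀ × e^(-kt)
Step 2: [N₂O] = 1.94 × e^(-0.0067 × 65)
Step 3: [N₂O] = 1.94 × e^(-0.4355)
Step 4: [N₂O] = 1.94 × 0.646941 = 1.255 M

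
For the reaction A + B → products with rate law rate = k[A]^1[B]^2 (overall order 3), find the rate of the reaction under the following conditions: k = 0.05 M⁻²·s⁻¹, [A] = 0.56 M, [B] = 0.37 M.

0.003833 M/s

Step 1: The rate law is rate = k[A]^1[B]^2, overall order = 1+2 = 3
Step 2: Substitute values: rate = 0.05 × (0.56)^1 × (0.37)^2
Step 3: rate = 0.05 × 0.56 × 0.1369 = 0.0038332 M/s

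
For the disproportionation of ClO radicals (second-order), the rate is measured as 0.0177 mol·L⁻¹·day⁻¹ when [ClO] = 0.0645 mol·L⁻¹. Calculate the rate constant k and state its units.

4.255 (mol·L⁻¹)⁻¹·day⁻¹

Step 1: rate = k[ClO]^2, so k = rate / [ClO]^2.
Step 2: k = 0.0177 / (0.0645)^2 = 0.0177 / 0.00416.
Step 3: k = 4.255 (mol·L⁻¹)⁻¹·day⁻¹.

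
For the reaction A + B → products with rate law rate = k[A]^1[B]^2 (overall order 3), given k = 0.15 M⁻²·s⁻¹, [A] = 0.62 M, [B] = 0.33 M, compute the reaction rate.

0.01013 M/s

Step 1: The rate law is rate = k[A]^1[B]^2, overall order = 1+2 = 3
Step 2: Substitute values: rate = 0.15 × (0.62)^1 × (0.33)^2
Step 3: rate = 0.15 × 0.62 × 0.1089 = 0.0101277 M/s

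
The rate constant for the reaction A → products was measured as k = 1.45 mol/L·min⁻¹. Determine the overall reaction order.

zeroth order (0)

Step 1: The units of k for an nth-order reaction are (concentration)^(1-n)·(time)⁻¹.
Step 2: Here k has units mol/L·min⁻¹, so the concentration exponent is 1.
Step 3: 1 - n = 1 ⇒ n = 0. The reaction is zeroth order.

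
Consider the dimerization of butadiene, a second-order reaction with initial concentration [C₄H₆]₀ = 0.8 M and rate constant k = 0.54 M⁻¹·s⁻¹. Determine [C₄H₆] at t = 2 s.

0.4292 M

Step 1: For a second-order reaction: 1/[C₄H₆] = 1/[C₄H₆]₀ + kt
Step 2: 1/[C₄H₆] = 1/0.8 + 0.54 × 2
Step 3: 1/[C₄H₆] = 1.25 + 1.08 = 2.33
Step 4: [C₄H₆] = 1/2.33 = 0.4292 M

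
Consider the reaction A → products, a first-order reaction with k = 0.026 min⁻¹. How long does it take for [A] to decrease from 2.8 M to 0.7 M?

53.32 min

Step 1: For first-order: t = ln([A]₀/[A])/k
Step 2: t = ln(2.8/0.7)/0.026
Step 3: t = ln(4)/0.026
Step 4: t = 1.386/0.026 = 53.32 min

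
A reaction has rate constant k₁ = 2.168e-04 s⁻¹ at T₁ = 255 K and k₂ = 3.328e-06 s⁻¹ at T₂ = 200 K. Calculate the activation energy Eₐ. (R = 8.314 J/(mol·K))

32.2 kJ/mol

Step 1: Use the two-temperature Arrhenius form: ln(k₂/k₁) = -Eₐ/R × (1/T₂ - 1/T₁)
Step 2: ln(k₂/k₁) = ln(3.328e-06/2.168e-04) = ln(0.0153506) = -4.1766
Step 3: 1/T₂ - 1/T₁ = 1/200 - 1/255 = 1.078431e-03 K⁻¹
Step 4: Eₐ = -R × ln(k₂/k₁) / (1/T₂ - 1/T₁) = -8.314 × -4.1766 / 1.078431e-03
Step 5: Eₐ = 3.2199e+04 J/mol = 32.2 kJ/mol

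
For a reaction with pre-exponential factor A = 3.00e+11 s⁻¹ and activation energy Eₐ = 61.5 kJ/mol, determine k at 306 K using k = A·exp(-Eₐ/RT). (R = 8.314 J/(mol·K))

9.52e+00 s⁻¹

Step 1: Use the Arrhenius equation: k = A × exp(-Eₐ/RT)
Step 2: Convert Eₐ to J/mol: 61.5 kJ/mol = 61500 J/mol
Step 3: Calculate the exponent: -Eₐ/(RT) = -61500/(8.314 × 306) = -24.17373
Step 4: k = 3.00e+11 × exp(-24.17373)
Step 5: k = 3.00e+11 × 3.17309e-11 = 9.5193e+00 s⁻¹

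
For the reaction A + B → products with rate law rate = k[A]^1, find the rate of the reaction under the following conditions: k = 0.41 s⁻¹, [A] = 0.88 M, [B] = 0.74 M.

0.3608 M/s

Step 1: The rate law is rate = k[A]^1
Step 2: Note that the rate does not depend on [B] (zero order in B).
Step 3: rate = 0.41 × (0.88)^1 = 0.3608 M/s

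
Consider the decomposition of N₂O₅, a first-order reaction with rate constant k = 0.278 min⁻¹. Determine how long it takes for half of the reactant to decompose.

2.493 min

Step 1: For a first-order reaction, t₁/₂ = ln(2)/k
Step 2: t₁/₂ = ln(2)/0.278
Step 3: t₁/₂ = 0.6931/0.278 = 2.493 min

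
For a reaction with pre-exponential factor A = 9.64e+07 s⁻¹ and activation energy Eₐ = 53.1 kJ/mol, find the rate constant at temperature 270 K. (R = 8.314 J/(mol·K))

5.14e-03 s⁻¹

Step 1: Use the Arrhenius equation: k = A × exp(-Eₐ/RT)
Step 2: Convert Eₐ to J/mol: 53.1 kJ/mol = 53100 J/mol
Step 3: Calculate the exponent: -Eₐ/(RT) = -53100/(8.314 × 270) = -23.65488
Step 4: k = 9.64e+07 × exp(-23.65488)
Step 5: k = 9.64e+07 × 5.33109e-11 = 5.1392e-03 s⁻¹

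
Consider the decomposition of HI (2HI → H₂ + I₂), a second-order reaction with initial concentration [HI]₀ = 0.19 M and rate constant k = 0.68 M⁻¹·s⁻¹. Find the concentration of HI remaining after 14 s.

0.06764 M

Step 1: For a second-order reaction: 1/[HI] = 1/[HI]₀ + kt
Step 2: 1/[HI] = 1/0.19 + 0.68 × 14
Step 3: 1/[HI] = 5.263 + 9.52 = 14.78
Step 4: [HI] = 1/14.78 = 0.06764 M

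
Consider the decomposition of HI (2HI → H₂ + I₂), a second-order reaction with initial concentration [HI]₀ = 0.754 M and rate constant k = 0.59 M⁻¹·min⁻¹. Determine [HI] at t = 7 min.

0.1833 M

Step 1: For a second-order reaction: 1/[HI] = 1/[HI]₀ + kt
Step 2: 1/[HI] = 1/0.754 + 0.59 × 7
Step 3: 1/[HI] = 1.326 + 4.13 = 5.456
Step 4: [HI] = 1/5.456 = 0.1833 M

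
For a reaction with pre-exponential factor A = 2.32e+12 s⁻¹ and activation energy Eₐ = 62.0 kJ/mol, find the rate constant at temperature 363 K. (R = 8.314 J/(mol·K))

2.78e+03 s⁻¹

Step 1: Use the Arrhenius equation: k = A × exp(-Eₐ/RT)
Step 2: Convert Eₐ to J/mol: 62.0 kJ/mol = 62000 J/mol
Step 3: Calculate the exponent: -Eₐ/(RT) = -62000/(8.314 × 363) = -20.54353
Step 4: k = 2.32e+12 × exp(-20.54353)
Step 5: k = 2.32e+12 × 1.19690e-09 = 2.7768e+03 s⁻¹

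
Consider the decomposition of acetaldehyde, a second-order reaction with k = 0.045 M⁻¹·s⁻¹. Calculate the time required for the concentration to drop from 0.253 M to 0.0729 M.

217 s

Step 1: For second-order: t = (1/[CH₃CHO] - 1/[CH₃CHO]₀)/k
Step 2: t = (1/0.0729 - 1/0.253)/0.045
Step 3: t = (13.72 - 3.953)/0.045
Step 4: t = 9.765/0.045 = 217 s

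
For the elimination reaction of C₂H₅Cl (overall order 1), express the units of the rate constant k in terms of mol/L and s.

s⁻¹

Step 1: For overall order n, rate = k × (concentration)^n.
Step 2: Rate has units mol/L·s⁻¹; concentration term has units (mol/L)^1.
Step 3: k = rate / (concentration)^n, so units of k = (mol/L)^(1-1)·s⁻¹ = s⁻¹.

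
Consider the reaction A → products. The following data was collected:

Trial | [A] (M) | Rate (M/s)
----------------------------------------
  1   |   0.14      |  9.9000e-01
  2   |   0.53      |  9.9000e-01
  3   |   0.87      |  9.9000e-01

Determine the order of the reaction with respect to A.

zeroth order (0)

Step 1: Compare trials - when concentration changes, rate stays constant.
Step 2: rate₂/rate₁ = 9.9000e-01/9.9000e-01 = 1
Step 3: [A]₂/[A]₁ = 0.53/0.14 = 3.786
Step 4: Since rate ratio ≈ (conc ratio)^0, the reaction is zeroth order.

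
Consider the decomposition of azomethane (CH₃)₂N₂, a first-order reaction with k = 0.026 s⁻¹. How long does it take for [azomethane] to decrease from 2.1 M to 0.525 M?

53.32 s

Step 1: For first-order: t = ln([azomethane]₀/[azomethane])/k
Step 2: t = ln(2.1/0.525)/0.026
Step 3: t = ln(4)/0.026
Step 4: t = 1.386/0.026 = 53.32 s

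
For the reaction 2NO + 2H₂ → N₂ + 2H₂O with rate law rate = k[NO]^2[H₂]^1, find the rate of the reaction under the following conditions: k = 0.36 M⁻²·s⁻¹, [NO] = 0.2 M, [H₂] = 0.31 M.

0.004464 M/s

Step 1: The rate law is rate = k[NO]^2[H₂]^1
Step 2: Substitute: rate = 0.36 × (0.2)^2 × (0.31)^1
Step 3: rate = 0.36 × 0.04 × 0.31 = 0.004464 M/s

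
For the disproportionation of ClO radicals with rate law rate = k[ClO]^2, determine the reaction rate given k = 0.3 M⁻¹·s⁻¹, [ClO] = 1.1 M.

0.363 M/s

Step 1: Identify the rate law: rate = k[ClO]^2
Step 2: Substitute values: rate = 0.3 × (1.1)^2
Step 3: Calculate: rate = 0.3 × 1.21 = 0.363 M/s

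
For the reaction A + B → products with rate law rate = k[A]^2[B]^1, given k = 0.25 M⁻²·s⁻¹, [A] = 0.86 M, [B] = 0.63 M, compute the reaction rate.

0.1165 M/s

Step 1: The rate law is rate = k[A]^2[B]^1
Step 2: Substitute: rate = 0.25 × (0.86)^2 × (0.63)^1
Step 3: rate = 0.25 × 0.7396 × 0.63 = 0.116487 M/s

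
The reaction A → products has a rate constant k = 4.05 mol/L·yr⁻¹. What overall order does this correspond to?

zeroth order (0)

Step 1: The units of k for an nth-order reaction are (concentration)^(1-n)·(time)⁻¹.
Step 2: Here k has units mol/L·yr⁻¹, so the concentration exponent is 1.
Step 3: 1 - n = 1 ⇒ n = 0. The reaction is zeroth order.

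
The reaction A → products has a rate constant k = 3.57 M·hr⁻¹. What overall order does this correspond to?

zeroth order (0)

Step 1: The units of k for an nth-order reaction are (concentration)^(1-n)·(time)⁻¹.
Step 2: Here k has units M·hr⁻¹, so the concentration exponent is 1.
Step 3: 1 - n = 1 ⇒ n = 0. The reaction is zeroth order.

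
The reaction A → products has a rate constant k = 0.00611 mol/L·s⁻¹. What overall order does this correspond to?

zeroth order (0)

Step 1: The units of k for an nth-order reaction are (concentration)^(1-n)·(time)⁻¹.
Step 2: Here k has units mol/L·s⁻¹, so the concentration exponent is 1.
Step 3: 1 - n = 1 ⇒ n = 0. The reaction is zeroth order.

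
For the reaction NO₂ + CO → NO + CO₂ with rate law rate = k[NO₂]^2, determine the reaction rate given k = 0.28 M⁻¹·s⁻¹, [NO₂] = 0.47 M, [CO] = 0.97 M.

0.06185 M/s

Step 1: The rate law is rate = k[NO₂]^2
Step 2: Note that the rate does not depend on [CO] (zero order in CO).
Step 3: rate = 0.28 × (0.47)^2 = 0.061852 M/s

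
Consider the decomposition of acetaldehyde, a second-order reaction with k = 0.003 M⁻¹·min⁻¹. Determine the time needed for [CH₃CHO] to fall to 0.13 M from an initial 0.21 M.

976.8 min

Step 1: For second-order: t = (1/[CH₃CHO] - 1/[CH₃CHO]₀)/k
Step 2: t = (1/0.13 - 1/0.21)/0.003
Step 3: t = (7.692 - 4.762)/0.003
Step 4: t = 2.93/0.003 = 976.8 min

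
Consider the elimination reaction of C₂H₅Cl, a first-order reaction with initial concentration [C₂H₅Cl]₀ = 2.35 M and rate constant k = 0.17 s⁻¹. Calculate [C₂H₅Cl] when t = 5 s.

1.004 M

Step 1: For a first-order reaction: [C₂H₅Cl] = [C₂H₅Cl]₀ × e^(-kt)
Step 2: [C₂H₅Cl] = 2.35 × e^(-0.17 × 5)
Step 3: [C₂H₅Cl] = 2.35 × e^(-0.85)
Step 4: [C₂H₅Cl] = 2.35 × 0.427415 = 1.004 M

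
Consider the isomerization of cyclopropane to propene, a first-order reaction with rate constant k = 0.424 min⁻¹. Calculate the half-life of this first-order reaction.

1.635 min

Step 1: For a first-order reaction, t₁/₂ = ln(2)/k
Step 2: t₁/₂ = ln(2)/0.424
Step 3: t₁/₂ = 0.6931/0.424 = 1.635 min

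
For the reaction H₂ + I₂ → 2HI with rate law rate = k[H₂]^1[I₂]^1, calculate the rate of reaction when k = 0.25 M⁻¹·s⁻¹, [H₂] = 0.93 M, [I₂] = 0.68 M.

0.1581 M/s

Step 1: The rate law is rate = k[H₂]^1[I₂]^1
Step 2: Substitute: rate = 0.25 × (0.93)^1 × (0.68)^1
Step 3: rate = 0.25 × 0.93 × 0.68 = 0.1581 M/s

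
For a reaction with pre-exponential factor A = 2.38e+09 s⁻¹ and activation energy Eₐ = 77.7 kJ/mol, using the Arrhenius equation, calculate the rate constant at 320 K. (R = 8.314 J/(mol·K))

4.93e-04 s⁻¹

Step 1: Use the Arrhenius equation: k = A × exp(-Eₐ/RT)
Step 2: Convert Eₐ to J/mol: 77.7 kJ/mol = 77700 J/mol
Step 3: Calculate the exponent: -Eₐ/(RT) = -77700/(8.314 × 320) = -29.20526
Step 4: k = 2.38e+09 × exp(-29.20526)
Step 5: k = 2.38e+09 × 2.07165e-13 = 4.9305e-04 s⁻¹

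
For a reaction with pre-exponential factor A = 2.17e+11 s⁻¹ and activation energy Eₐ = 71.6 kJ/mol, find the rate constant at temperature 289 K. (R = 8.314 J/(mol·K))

2.48e-02 s⁻¹

Step 1: Use the Arrhenius equation: k = A × exp(-Eₐ/RT)
Step 2: Convert Eₐ to J/mol: 71.6 kJ/mol = 71600 J/mol
Step 3: Calculate the exponent: -Eₐ/(RT) = -71600/(8.314 × 289) = -29.79924
Step 4: k = 2.17e+11 × exp(-29.79924)
Step 5: k = 2.17e+11 × 1.14381e-13 = 2.4821e-02 s⁻¹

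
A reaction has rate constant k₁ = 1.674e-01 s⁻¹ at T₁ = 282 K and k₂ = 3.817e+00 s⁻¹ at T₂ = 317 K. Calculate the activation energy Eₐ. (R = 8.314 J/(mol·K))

66.4 kJ/mol

Step 1: Use the two-temperature Arrhenius form: ln(k₂/k₁) = -Eₐ/R × (1/T₂ - 1/T₁)
Step 2: ln(k₂/k₁) = ln(3.817e+00/1.674e-01) = ln(22.8017) = 3.12683
Step 3: 1/T₂ - 1/T₁ = 1/317 - 1/282 = -3.915252e-04 K⁻¹
Step 4: Eₐ = -R × ln(k₂/k₁) / (1/T₂ - 1/T₁) = -8.314 × 3.12683 / -3.915252e-04
Step 5: Eₐ = 6.6398e+04 J/mol = 66.4 kJ/mol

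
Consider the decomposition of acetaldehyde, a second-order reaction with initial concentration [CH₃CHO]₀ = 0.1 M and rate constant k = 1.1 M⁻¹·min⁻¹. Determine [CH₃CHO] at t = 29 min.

0.02387 M

Step 1: For a second-order reaction: 1/[CH₃CHO] = 1/[CH₃CHO]₀ + kt
Step 2: 1/[CH₃CHO] = 1/0.1 + 1.1 × 29
Step 3: 1/[CH₃CHO] = 10 + 31.9 = 41.9
Step 4: [CH₃CHO] = 1/41.9 = 0.02387 M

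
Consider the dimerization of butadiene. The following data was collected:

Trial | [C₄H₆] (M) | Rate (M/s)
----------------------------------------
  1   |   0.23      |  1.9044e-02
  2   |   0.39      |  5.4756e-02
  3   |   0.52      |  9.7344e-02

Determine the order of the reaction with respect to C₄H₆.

second order (2)

Step 1: Compare trials to find order n where rate₂/rate₁ = ([C₄H₆]₂/[C₄H₆]₁)^n
Step 2: rate₂/rate₁ = 5.4756e-02/1.9044e-02 = 2.875
Step 3: [C₄H₆]₂/[C₄H₆]₁ = 0.39/0.23 = 1.696
Step 4: n = ln(2.875)/ln(1.696) = 2.00 ≈ 2
Step 5: The reaction is second order in C₄H₆.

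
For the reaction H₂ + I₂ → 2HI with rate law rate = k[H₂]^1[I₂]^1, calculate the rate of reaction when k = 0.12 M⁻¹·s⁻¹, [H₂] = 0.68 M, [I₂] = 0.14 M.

0.01142 M/s

Step 1: The rate law is rate = k[H₂]^1[I₂]^1
Step 2: Substitute: rate = 0.12 × (0.68)^1 × (0.14)^1
Step 3: rate = 0.12 × 0.68 × 0.14 = 0.011424 M/s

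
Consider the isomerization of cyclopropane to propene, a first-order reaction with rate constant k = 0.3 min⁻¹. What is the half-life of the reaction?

2.31 min

Step 1: For a first-order reaction, t₁/₂ = ln(2)/k
Step 2: t₁/₂ = ln(2)/0.3
Step 3: t₁/₂ = 0.6931/0.3 = 2.31 min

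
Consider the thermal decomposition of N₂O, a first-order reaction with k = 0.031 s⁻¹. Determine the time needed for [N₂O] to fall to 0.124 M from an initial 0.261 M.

24.01 s

Step 1: For first-order: t = ln([N₂O]₀/[N₂O])/k
Step 2: t = ln(0.261/0.124)/0.031
Step 3: t = ln(2.105)/0.031
Step 4: t = 0.7442/0.031 = 24.01 s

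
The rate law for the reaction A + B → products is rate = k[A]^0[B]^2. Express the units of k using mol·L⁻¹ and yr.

(mol·L⁻¹)⁻¹·yr⁻¹

Step 1: Overall order = 0 + 2 = 2.
Step 2: rate has units mol·L⁻¹·yr⁻¹; [A]^0[B]^2 has units (mol·L⁻¹)^2.
Step 3: k = rate/([A]^0[B]^2), so units of k = (mol·L⁻¹)^(1-2)·yr⁻¹ = (mol·L⁻¹)⁻¹·yr⁻¹.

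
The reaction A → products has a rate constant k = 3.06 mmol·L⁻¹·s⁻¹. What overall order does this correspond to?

zeroth order (0)

Step 1: The units of k for an nth-order reaction are (concentration)^(1-n)·(time)⁻¹.
Step 2: Here k has units mmol·L⁻¹·s⁻¹, so the concentration exponent is 1.
Step 3: 1 - n = 1 ⇒ n = 0. The reaction is zeroth order.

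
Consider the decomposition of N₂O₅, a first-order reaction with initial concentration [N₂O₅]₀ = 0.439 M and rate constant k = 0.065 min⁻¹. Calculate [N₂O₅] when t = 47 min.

0.02069 M

Step 1: For a first-order reaction: [N₂O₅] = [N₂O₅]₀ × e^(-kt)
Step 2: [N₂O₅] = 0.439 × e^(-0.065 × 47)
Step 3: [N₂O₅] = 0.439 × e^(-3.055)
Step 4: [N₂O₅] = 0.439 × 0.0471227 = 0.02069 M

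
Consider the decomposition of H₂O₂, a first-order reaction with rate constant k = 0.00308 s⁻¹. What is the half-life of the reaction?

225 s

Step 1: For a first-order reaction, t₁/₂ = ln(2)/k
Step 2: t₁/₂ = ln(2)/0.00308
Step 3: t₁/₂ = 0.6931/0.00308 = 225 s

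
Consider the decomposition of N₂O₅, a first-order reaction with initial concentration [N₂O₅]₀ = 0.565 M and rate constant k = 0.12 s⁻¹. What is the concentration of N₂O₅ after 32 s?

0.01214 M

Step 1: For a first-order reaction: [N₂O₅] = [N₂O₅]₀ × e^(-kt)
Step 2: [N₂O₅] = 0.565 × e^(-0.12 × 32)
Step 3: [N₂O₅] = 0.565 × e^(-3.84)
Step 4: [N₂O₅] = 0.565 × 0.0214936 = 0.01214 M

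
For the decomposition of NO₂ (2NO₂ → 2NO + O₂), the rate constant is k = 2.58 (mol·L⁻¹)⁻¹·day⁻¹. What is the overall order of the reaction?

second order (2)

Step 1: The units of k for an nth-order reaction are (concentration)^(1-n)·(time)⁻¹.
Step 2: Here k has units (mol·L⁻¹)⁻¹·day⁻¹, so the concentration exponent is -1.
Step 3: 1 - n = -1 ⇒ n = 2. The reaction is second order.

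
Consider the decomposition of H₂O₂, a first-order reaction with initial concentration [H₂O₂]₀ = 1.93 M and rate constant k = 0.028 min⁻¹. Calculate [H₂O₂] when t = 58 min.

0.3804 M

Step 1: For a first-order reaction: [H₂O₂] = [H₂O₂]₀ × e^(-kt)
Step 2: [H₂O₂] = 1.93 × e^(-0.028 × 58)
Step 3: [H₂O₂] = 1.93 × e^(-1.624)
Step 4: [H₂O₂] = 1.93 × 0.197109 = 0.3804 M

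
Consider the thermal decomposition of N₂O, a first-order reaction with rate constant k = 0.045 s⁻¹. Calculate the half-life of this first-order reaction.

15.4 s

Step 1: For a first-order reaction, t₁/₂ = ln(2)/k
Step 2: t₁/₂ = ln(2)/0.045
Step 3: t₁/₂ = 0.6931/0.045 = 15.4 s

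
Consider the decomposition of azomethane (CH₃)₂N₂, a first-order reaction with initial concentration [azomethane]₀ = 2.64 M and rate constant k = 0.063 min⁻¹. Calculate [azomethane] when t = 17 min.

0.9046 M

Step 1: For a first-order reaction: [azomethane] = [azomethane]₀ × e^(-kt)
Step 2: [azomethane] = 2.64 × e^(-0.063 × 17)
Step 3: [azomethane] = 2.64 × e^(-1.071)
Step 4: [azomethane] = 2.64 × 0.342666 = 0.9046 M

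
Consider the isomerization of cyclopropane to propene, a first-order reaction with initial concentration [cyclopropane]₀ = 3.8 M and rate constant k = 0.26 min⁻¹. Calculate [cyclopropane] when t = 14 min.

0.09976 M

Step 1: For a first-order reaction: [cyclopropane] = [cyclopropane]₀ × e^(-kt)
Step 2: [cyclopropane] = 3.8 × e^(-0.26 × 14)
Step 3: [cyclopropane] = 3.8 × e^(-3.64)
Step 4: [cyclopropane] = 3.8 × 0.0262523 = 0.09976 M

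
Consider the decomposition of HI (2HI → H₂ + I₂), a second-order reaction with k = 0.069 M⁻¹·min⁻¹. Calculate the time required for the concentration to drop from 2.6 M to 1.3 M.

5.574 min

Step 1: For second-order: t = (1/[HI] - 1/[HI]₀)/k
Step 2: t = (1/1.3 - 1/2.6)/0.069
Step 3: t = (0.7692 - 0.3846)/0.069
Step 4: t = 0.3846/0.069 = 5.574 min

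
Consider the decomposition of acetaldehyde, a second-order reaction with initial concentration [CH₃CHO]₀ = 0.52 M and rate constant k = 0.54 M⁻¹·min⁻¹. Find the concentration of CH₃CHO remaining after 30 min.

0.05518 M

Step 1: For a second-order reaction: 1/[CH₃CHO] = 1/[CH₃CHO]₀ + kt
Step 2: 1/[CH₃CHO] = 1/0.52 + 0.54 × 30
Step 3: 1/[CH₃CHO] = 1.923 + 16.2 = 18.12
Step 4: [CH₃CHO] = 1/18.12 = 0.05518 M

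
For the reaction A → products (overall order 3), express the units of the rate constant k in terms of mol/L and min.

(mol/L)⁻²·min⁻¹

Step 1: For overall order n, rate = k × (concentration)^n.
Step 2: Rate has units mol/L·min⁻¹; concentration term has units (mol/L)^3.
Step 3: k = rate / (concentration)^n, so units of k = (mol/L)^(1-3)·min⁻¹ = (mol/L)⁻²·min⁻¹.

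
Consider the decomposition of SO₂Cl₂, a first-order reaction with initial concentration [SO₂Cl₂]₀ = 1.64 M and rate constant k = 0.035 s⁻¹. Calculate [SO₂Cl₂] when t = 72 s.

0.132 M

Step 1: For a first-order reaction: [SO₂Cl₂] = [SO₂Cl₂]₀ × e^(-kt)
Step 2: [SO₂Cl₂] = 1.64 × e^(-0.035 × 72)
Step 3: [SO₂Cl₂] = 1.64 × e^(-2.52)
Step 4: [SO₂Cl₂] = 1.64 × 0.0804596 = 0.132 M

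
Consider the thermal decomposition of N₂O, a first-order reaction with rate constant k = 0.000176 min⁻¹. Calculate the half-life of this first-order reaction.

3938 min

Step 1: For a first-order reaction, t₁/₂ = ln(2)/k
Step 2: t₁/₂ = ln(2)/0.000176
Step 3: t₁/₂ = 0.6931/0.000176 = 3938 min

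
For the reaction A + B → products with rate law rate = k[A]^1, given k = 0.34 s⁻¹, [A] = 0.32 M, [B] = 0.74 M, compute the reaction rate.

0.1088 M/s

Step 1: The rate law is rate = k[A]^1
Step 2: Note that the rate does not depend on [B] (zero order in B).
Step 3: rate = 0.34 × (0.32)^1 = 0.1088 M/s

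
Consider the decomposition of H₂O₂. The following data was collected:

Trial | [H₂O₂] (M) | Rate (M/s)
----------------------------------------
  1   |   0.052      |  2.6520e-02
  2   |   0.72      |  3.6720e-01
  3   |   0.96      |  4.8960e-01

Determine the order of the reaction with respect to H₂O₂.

first order (1)

Step 1: Compare trials to find order n where rate₂/rate₁ = ([H₂O₂]₂/[H₂O₂]₁)^n
Step 2: rate₂/rate₁ = 3.6720e-01/2.6520e-02 = 13.85
Step 3: [H₂O₂]₂/[H₂O₂]₁ = 0.72/0.052 = 13.85
Step 4: n = ln(13.85)/ln(13.85) = 1.00 ≈ 1
Step 5: The reaction is first order in H₂O₂.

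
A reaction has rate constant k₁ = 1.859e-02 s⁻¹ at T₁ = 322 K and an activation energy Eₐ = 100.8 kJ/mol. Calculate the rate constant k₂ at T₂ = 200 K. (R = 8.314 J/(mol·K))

1.970e-12 s⁻¹

Step 1: Use the two-temperature Arrhenius form: ln(k₂/k₁) = -Eₐ/R × (1/T₂ - 1/T₁)
Step 2: Convert Eₐ to J/mol: 100.8 kJ/mol = 100800 J/mol
Step 3: 1/T₂ - 1/T₁ = 1/200 - 1/322 = 1.894410e-03 K⁻¹
Step 4: ln(k₂/k₁) = -100800/8.314 × 1.894410e-03 = -22.96807
Step 5: k₂ = k₁ × exp(-22.96807) = 1.859e-02 × 1.05948e-10 = 1.970e-12 s⁻¹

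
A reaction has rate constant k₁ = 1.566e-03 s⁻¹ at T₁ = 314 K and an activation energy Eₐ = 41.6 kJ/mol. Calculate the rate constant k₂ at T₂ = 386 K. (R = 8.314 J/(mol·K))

3.060e-02 s⁻¹

Step 1: Use the two-temperature Arrhenius form: ln(k₂/k₁) = -Eₐ/R × (1/T₂ - 1/T₁)
Step 2: Convert Eₐ to J/mol: 41.6 kJ/mol = 41600 J/mol
Step 3: 1/T₂ - 1/T₁ = 1/386 - 1/314 = -5.940398e-04 K⁻¹
Step 4: ln(k₂/k₁) = -41600/8.314 × -5.940398e-04 = 2.97234
Step 5: k₂ = k₁ × exp(2.97234) = 1.566e-03 × 1.95376e+01 = 3.060e-02 s⁻¹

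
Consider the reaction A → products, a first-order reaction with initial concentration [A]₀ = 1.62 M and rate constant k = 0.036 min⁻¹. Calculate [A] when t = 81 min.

0.08772 M

Step 1: For a first-order reaction: [A] = [A]₀ × e^(-kt)
Step 2: [A] = 1.62 × e^(-0.036 × 81)
Step 3: [A] = 1.62 × e^(-2.916)
Step 4: [A] = 1.62 × 0.0541499 = 0.08772 M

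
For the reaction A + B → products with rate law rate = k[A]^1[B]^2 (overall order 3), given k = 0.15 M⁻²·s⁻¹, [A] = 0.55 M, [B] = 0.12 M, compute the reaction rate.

0.001188 M/s

Step 1: The rate law is rate = k[A]^1[B]^2, overall order = 1+2 = 3
Step 2: Substitute values: rate = 0.15 × (0.55)^1 × (0.12)^2
Step 3: rate = 0.15 × 0.55 × 0.0144 = 0.001188 M/s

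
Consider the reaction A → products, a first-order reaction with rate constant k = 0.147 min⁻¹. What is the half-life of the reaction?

4.715 min

Step 1: For a first-order reaction, t₁/₂ = ln(2)/k
Step 2: t₁/₂ = ln(2)/0.147
Step 3: t₁/₂ = 0.6931/0.147 = 4.715 min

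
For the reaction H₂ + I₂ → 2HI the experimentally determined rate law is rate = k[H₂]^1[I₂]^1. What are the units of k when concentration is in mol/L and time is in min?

(mol/L)⁻¹·min⁻¹

Step 1: Overall order = 1 + 1 = 2.
Step 2: rate has units mol/L·min⁻¹; [H₂]^1[I₂]^1 has units (mol/L)^2.
Step 3: k = rate/([H₂]^1[I₂]^1), so units of k = (mol/L)^(1-2)·min⁻¹ = (mol/L)⁻¹·min⁻¹.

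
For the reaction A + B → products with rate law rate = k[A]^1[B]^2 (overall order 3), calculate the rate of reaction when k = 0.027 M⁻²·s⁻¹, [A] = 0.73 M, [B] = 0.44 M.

0.003816 M/s

Step 1: The rate law is rate = k[A]^1[B]^2, overall order = 1+2 = 3
Step 2: Substitute values: rate = 0.027 × (0.73)^1 × (0.44)^2
Step 3: rate = 0.027 × 0.73 × 0.1936 = 0.00381586 M/s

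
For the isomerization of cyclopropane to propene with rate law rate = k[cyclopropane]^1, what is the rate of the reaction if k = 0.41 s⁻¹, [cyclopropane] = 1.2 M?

0.492 M/s

Step 1: Identify the rate law: rate = k[cyclopropane]^1
Step 2: Substitute values: rate = 0.41 × (1.2)^1
Step 3: Calculate: rate = 0.41 × 1.2 = 0.492 M/s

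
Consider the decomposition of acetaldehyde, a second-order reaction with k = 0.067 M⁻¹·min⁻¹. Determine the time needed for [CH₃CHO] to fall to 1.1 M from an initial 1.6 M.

4.24 min

Step 1: For second-order: t = (1/[CH₃CHO] - 1/[CH₃CHO]₀)/k
Step 2: t = (1/1.1 - 1/1.6)/0.067
Step 3: t = (0.9091 - 0.625)/0.067
Step 4: t = 0.2841/0.067 = 4.24 min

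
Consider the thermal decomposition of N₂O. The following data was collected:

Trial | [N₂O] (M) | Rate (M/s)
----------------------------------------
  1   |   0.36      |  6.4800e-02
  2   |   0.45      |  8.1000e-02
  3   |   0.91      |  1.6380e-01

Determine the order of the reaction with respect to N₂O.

first order (1)

Step 1: Compare trials to find order n where rate₂/rate₁ = ([N₂O]₂/[N₂O]₁)^n
Step 2: rate₂/rate₁ = 8.1000e-02/6.4800e-02 = 1.25
Step 3: [N₂O]₂/[N₂O]₁ = 0.45/0.36 = 1.25
Step 4: n = ln(1.25)/ln(1.25) = 1.00 ≈ 1
Step 5: The reaction is first order in N₂O.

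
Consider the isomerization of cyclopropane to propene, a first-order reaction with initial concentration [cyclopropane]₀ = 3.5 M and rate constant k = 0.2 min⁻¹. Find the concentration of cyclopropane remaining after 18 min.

0.09563 M

Step 1: For a first-order reaction: [cyclopropane] = [cyclopropane]₀ × e^(-kt)
Step 2: [cyclopropane] = 3.5 × e^(-0.2 × 18)
Step 3: [cyclopropane] = 3.5 × e^(-3.6)
Step 4: [cyclopropane] = 3.5 × 0.0273237 = 0.09563 M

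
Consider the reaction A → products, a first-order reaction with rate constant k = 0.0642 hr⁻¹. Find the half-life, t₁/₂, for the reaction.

10.8 hr

Step 1: For a first-order reaction, t₁/₂ = ln(2)/k
Step 2: t₁/₂ = ln(2)/0.0642
Step 3: t₁/₂ = 0.6931/0.0642 = 10.8 hr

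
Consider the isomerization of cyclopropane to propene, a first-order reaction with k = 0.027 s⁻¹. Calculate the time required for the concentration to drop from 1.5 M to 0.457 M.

44.02 s

Step 1: For first-order: t = ln([cyclopropane]₀/[cyclopropane])/k
Step 2: t = ln(1.5/0.457)/0.027
Step 3: t = ln(3.282)/0.027
Step 4: t = 1.189/0.027 = 44.02 s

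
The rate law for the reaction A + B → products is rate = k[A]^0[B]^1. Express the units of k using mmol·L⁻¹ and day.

day⁻¹

Step 1: Overall order = 0 + 1 = 1.
Step 2: rate has units mmol·L⁻¹·day⁻¹; [A]^0[B]^1 has units (mmol·L⁻¹)^1.
Step 3: k = rate/([A]^0[B]^1), so units of k = (mmol·L⁻¹)^(1-1)·day⁻¹ = day⁻¹.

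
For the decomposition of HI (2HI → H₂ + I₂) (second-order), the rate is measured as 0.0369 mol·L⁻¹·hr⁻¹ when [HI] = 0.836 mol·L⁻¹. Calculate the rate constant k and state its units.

0.0528 (mol·L⁻¹)⁻¹·hr⁻¹

Step 1: rate = k[HI]^2, so k = rate / [HI]^2.
Step 2: k = 0.0369 / (0.836)^2 = 0.0369 / 0.6989.
Step 3: k = 0.0528 (mol·L⁻¹)⁻¹·hr⁻¹.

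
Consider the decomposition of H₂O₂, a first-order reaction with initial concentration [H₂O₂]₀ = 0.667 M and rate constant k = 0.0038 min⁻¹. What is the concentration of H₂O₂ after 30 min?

0.5951 M

Step 1: For a first-order reaction: [H₂O₂] = [H₂O₂]₀ × e^(-kt)
Step 2: [H₂O₂] = 0.667 × e^(-0.0038 × 30)
Step 3: [H₂O₂] = 0.667 × e^(-0.114)
Step 4: [H₂O₂] = 0.667 × 0.892258 = 0.5951 M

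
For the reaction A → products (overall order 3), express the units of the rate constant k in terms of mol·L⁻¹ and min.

(mol·L⁻¹)⁻²·min⁻¹

Step 1: For overall order n, rate = k × (concentration)^n.
Step 2: Rate has units mol·L⁻¹·min⁻¹; concentration term has units (mol·L⁻¹)^3.
Step 3: k = rate / (concentration)^n, so units of k = (mol·L⁻¹)^(1-3)·min⁻¹ = (mol·L⁻¹)⁻²·min⁻¹.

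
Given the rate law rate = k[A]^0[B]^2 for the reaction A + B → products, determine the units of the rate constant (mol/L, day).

(mol/L)⁻¹·day⁻¹

Step 1: Overall order = 0 + 2 = 2.
Step 2: rate has units mol/L·day⁻¹; [A]^0[B]^2 has units (mol/L)^2.
Step 3: k = rate/([A]^0[B]^2), so units of k = (mol/L)^(1-2)·day⁻¹ = (mol/L)⁻¹·day⁻¹.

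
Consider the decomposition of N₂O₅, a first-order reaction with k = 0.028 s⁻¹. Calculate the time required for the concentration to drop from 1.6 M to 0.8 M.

24.76 s

Step 1: For first-order: t = ln([N₂O₅]₀/[N₂O₅])/k
Step 2: t = ln(1.6/0.8)/0.028
Step 3: t = ln(2)/0.028
Step 4: t = 0.6931/0.028 = 24.76 s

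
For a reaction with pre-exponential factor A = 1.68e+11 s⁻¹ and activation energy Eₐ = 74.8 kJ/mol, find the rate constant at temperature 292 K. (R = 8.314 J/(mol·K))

6.99e-03 s⁻¹

Step 1: Use the Arrhenius equation: k = A × exp(-Eₐ/RT)
Step 2: Convert Eₐ to J/mol: 74.8 kJ/mol = 74800 J/mol
Step 3: Calculate the exponent: -Eₐ/(RT) = -74800/(8.314 × 292) = -30.81121
Step 4: k = 1.68e+11 × exp(-30.81121)
Step 5: k = 1.68e+11 × 4.15778e-14 = 6.9851e-03 s⁻¹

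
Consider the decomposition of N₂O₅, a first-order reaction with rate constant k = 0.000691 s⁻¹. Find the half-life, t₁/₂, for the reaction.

1003 s

Step 1: For a first-order reaction, t₁/₂ = ln(2)/k
Step 2: t₁/₂ = ln(2)/0.000691
Step 3: t₁/₂ = 0.6931/0.000691 = 1003 s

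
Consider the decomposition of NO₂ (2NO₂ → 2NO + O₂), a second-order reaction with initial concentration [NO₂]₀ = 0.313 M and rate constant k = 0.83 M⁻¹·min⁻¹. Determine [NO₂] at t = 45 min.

0.02466 M

Step 1: For a second-order reaction: 1/[NO₂] = 1/[NO₂]₀ + kt
Step 2: 1/[NO₂] = 1/0.313 + 0.83 × 45
Step 3: 1/[NO₂] = 3.195 + 37.35 = 40.54
Step 4: [NO₂] = 1/40.54 = 0.02466 M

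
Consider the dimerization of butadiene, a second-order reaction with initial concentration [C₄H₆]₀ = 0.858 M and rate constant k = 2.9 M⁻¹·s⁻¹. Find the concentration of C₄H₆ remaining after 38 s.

0.008979 M

Step 1: For a second-order reaction: 1/[C₄H₆] = 1/[C₄H₆]₀ + kt
Step 2: 1/[C₄H₆] = 1/0.858 + 2.9 × 38
Step 3: 1/[C₄H₆] = 1.166 + 110.2 = 111.4
Step 4: [C₄H₆] = 1/111.4 = 0.008979 M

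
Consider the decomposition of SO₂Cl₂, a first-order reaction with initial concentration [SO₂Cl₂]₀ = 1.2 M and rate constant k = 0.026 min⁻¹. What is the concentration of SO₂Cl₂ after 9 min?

0.9496 M

Step 1: For a first-order reaction: [SO₂Cl₂] = [SO₂Cl₂]₀ × e^(-kt)
Step 2: [SO₂Cl₂] = 1.2 × e^(-0.026 × 9)
Step 3: [SO₂Cl₂] = 1.2 × e^(-0.234)
Step 4: [SO₂Cl₂] = 1.2 × 0.791362 = 0.9496 M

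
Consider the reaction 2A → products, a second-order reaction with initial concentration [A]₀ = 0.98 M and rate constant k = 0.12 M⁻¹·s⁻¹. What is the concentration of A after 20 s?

0.2924 M

Step 1: For a second-order reaction: 1/[A] = 1/[A]₀ + kt
Step 2: 1/[A] = 1/0.98 + 0.12 × 20
Step 3: 1/[A] = 1.02 + 2.4 = 3.42
Step 4: [A] = 1/3.42 = 0.2924 M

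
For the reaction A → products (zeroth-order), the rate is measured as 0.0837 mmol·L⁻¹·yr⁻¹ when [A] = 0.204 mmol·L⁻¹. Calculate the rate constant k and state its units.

0.0837 mmol·L⁻¹·yr⁻¹

Step 1: For a zeroth-order reaction, rate = k (independent of concentration).
Step 2: k = rate = 0.0837 mmol·L⁻¹·yr⁻¹.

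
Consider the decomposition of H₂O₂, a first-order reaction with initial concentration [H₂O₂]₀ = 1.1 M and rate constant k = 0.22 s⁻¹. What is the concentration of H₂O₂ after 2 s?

0.7084 M

Step 1: For a first-order reaction: [H₂O₂] = [H₂O₂]₀ × e^(-kt)
Step 2: [H₂O₂] = 1.1 × e^(-0.22 × 2)
Step 3: [H₂O₂] = 1.1 × e^(-0.44)
Step 4: [H₂O₂] = 1.1 × 0.644036 = 0.7084 M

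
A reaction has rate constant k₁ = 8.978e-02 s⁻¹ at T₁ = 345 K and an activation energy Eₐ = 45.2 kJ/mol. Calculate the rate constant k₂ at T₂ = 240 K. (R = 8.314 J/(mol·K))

9.100e-05 s⁻¹

Step 1: Use the two-temperature Arrhenius form: ln(k₂/k₁) = -Eₐ/R × (1/T₂ - 1/T₁)
Step 2: Convert Eₐ to J/mol: 45.2 kJ/mol = 45200 J/mol
Step 3: 1/T₂ - 1/T₁ = 1/240 - 1/345 = 1.268116e-03 K⁻¹
Step 4: ln(k₂/k₁) = -45200/8.314 × 1.268116e-03 = -6.89426
Step 5: k₂ = k₁ × exp(-6.89426) = 8.978e-02 × 1.01359e-03 = 9.100e-05 s⁻¹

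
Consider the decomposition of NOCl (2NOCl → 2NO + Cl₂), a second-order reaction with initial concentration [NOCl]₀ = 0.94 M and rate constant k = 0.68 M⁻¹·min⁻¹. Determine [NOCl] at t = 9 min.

0.1392 M

Step 1: For a second-order reaction: 1/[NOCl] = 1/[NOCl]₀ + kt
Step 2: 1/[NOCl] = 1/0.94 + 0.68 × 9
Step 3: 1/[NOCl] = 1.064 + 6.12 = 7.184
Step 4: [NOCl] = 1/7.184 = 0.1392 M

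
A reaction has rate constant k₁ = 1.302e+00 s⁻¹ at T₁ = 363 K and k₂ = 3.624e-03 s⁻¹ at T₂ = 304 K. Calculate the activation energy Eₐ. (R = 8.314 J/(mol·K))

91.5 kJ/mol

Step 1: Use the two-temperature Arrhenius form: ln(k₂/k₁) = -Eₐ/R × (1/T₂ - 1/T₁)
Step 2: ln(k₂/k₁) = ln(3.624e-03/1.302e+00) = ln(0.00278341) = -5.88408
Step 3: 1/T₂ - 1/T₁ = 1/304 - 1/363 = 5.346527e-04 K⁻¹
Step 4: Eₐ = -R × ln(k₂/k₁) / (1/T₂ - 1/T₁) = -8.314 × -5.88408 / 5.346527e-04
Step 5: Eₐ = 9.1499e+04 J/mol = 91.5 kJ/mol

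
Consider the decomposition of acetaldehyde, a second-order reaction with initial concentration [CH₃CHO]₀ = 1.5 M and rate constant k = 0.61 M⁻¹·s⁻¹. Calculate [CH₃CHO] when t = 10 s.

0.1478 M

Step 1: For a second-order reaction: 1/[CH₃CHO] = 1/[CH₃CHO]₀ + kt
Step 2: 1/[CH₃CHO] = 1/1.5 + 0.61 × 10
Step 3: 1/[CH₃CHO] = 0.6667 + 6.1 = 6.767
Step 4: [CH₃CHO] = 1/6.767 = 0.1478 M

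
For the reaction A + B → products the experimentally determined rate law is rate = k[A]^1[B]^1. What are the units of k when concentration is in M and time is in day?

M⁻¹·day⁻¹

Step 1: Overall order = 1 + 1 = 2.
Step 2: rate has units M·day⁻¹; [A]^1[B]^1 has units M^2.
Step 3: k = rate/([A]^1[B]^1), so units of k = M^(1-2)·day⁻¹ = M⁻¹·day⁻¹.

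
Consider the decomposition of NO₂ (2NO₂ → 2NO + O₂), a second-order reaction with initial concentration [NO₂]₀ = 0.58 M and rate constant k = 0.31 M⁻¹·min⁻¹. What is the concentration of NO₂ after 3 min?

0.3768 M

Step 1: For a second-order reaction: 1/[NO₂] = 1/[NO₂]₀ + kt
Step 2: 1/[NO₂] = 1/0.58 + 0.31 × 3
Step 3: 1/[NO₂] = 1.724 + 0.93 = 2.654
Step 4: [NO₂] = 1/2.654 = 0.3768 M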